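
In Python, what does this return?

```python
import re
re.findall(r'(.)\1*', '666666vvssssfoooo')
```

['6', 'v', 's', 'f', 'o']

`\1` is not a pattern — it's the concrete string captured by group 1, re-applied verbatim.
With a single group, `findall` returns only what that group captured — 5 items.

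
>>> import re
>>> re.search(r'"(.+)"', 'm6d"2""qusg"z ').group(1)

'2""qusg'

The match spans [3:12] → '"2""qusg"'.
Captured: group 1 = '2""qusg'.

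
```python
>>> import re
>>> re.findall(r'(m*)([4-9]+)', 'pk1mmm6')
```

[('mmm', '6')]

With 2 capturing groups, `findall` returns a 2-tuple per match.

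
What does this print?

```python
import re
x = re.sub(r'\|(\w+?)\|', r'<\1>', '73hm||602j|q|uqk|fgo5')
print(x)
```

Matches: at [5:11] → '|602j|'; at [12:17] → '|uqk|'.
Each match is replaced using the text its own group 1 captured.

73hm|<602j>q<uqk>fgo5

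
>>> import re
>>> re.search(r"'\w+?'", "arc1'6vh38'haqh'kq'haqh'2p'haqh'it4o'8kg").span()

(4, 11)

`search` walks the string left to right and returns the first match it finds.
The match spans [4:11] → "'6vh38'".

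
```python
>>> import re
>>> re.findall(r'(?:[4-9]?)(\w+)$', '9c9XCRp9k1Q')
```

The pattern matches optionally a character in [4-9] (non-capturing group); then one or more of a word character (captured); then anchored at the end.
Scanning left to right: at [0:11] match '9c9XCRp9k1Q', group 1 = 'c9XCRp9k1Q'.
`findall` collects group 1 from the one match (1 total).

['c9XCRp9k1Q']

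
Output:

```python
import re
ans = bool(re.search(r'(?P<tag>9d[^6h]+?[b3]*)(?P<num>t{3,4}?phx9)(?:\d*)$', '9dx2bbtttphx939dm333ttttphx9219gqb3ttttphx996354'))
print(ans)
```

Here the pattern never matches, so the call returns None, and `bool(None)` is False.

False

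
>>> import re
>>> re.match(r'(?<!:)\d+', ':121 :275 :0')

`re.match` only tries the pattern at the start of the string.
Here the string doesn't start with a match, so the call returns None.

None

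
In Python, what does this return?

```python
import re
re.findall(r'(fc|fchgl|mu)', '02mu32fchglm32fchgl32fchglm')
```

['mu', 'fc', 'fc', 'fc']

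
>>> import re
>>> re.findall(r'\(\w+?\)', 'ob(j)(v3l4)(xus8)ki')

['(j)', '(v3l4)', '(xus8)']

With no groups in the pattern, `findall` gives back each whole match — 3 here.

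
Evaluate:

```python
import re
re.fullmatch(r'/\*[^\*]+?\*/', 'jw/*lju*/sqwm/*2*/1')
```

None

`re.fullmatch` requires the pattern to consume the entire string.
Here there's no way to consume every character, so the call returns None.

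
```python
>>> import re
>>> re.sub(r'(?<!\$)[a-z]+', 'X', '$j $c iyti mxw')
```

The negative lookahead/lookbehind blocks any match where the forbidden context is present.
Every occurrence is swapped for 'X'.

'$j $c X X'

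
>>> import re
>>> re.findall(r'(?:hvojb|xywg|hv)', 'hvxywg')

Scanning left to right: at [0:2] → 'hv'; at [2:6] → 'xywg'.
With no groups in the pattern, `findall` gives back each whole match — 2 here.

['hv', 'xywg']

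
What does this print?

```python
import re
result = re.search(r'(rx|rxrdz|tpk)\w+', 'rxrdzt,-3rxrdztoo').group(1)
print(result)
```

The match spans [0:6] → 'rxrdzt'.
Captured: group 1 = 'rx'.

rx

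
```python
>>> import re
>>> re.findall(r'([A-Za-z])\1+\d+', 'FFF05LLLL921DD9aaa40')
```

A backreference is literal: `\1` must see the identical characters the first group matched.
Walking the string: at [0:5] match 'FFF05', group 1 = 'F'; at [5:12] match 'LLLL921', group 1 = 'L'; at [12:15] match 'DD9', group 1 = 'D'; at [15:20] match 'aaa40', group 1 = 'a'.
With a single group, `findall` returns only what that group captured — 4 items.

['F', 'L', 'D', 'a']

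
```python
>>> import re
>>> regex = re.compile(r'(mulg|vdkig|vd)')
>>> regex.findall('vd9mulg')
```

Matches: at [0:2] match 'vd', group 1 = 'vd'; at [3:7] match 'mulg', group 1 = 'mulg'.
One capturing group, so `findall` returns just the captured substring from each match — 2 in all.

['vd', 'mulg']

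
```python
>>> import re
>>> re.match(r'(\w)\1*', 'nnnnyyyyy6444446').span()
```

After group 1 captures some text, `\1` only succeeds where that same text appears again.
`match` is anchored at position 0; if the pattern doesn't fit there, it returns None.
The match spans [0:4] → 'nnnn'.
Captured: group 1 = 'n'.

(0, 4)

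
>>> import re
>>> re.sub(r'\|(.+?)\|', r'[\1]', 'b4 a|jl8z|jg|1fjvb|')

Because the quantifier is non-greedy, it stops expanding at the earliest point where the rest of the pattern can succeed.
Matches: at [4:10] → '|jl8z|'; at [12:19] → '|1fjvb|'.
The replacement refers to a captured group, so each match is rewritten using its own captured text.

'b4 a[jl8z]jg[1fjvb]'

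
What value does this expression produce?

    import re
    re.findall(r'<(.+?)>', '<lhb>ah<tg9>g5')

Because the quantifier is non-greedy, it stops expanding at the earliest point where the rest of the pattern can succeed.
One capturing group, so `findall` returns just the captured substring from each match — 2 in all.

['lhb', 'tg9']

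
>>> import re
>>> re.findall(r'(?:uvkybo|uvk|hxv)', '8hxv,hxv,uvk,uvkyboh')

['hxv', 'hxv', 'uvk', 'uvkybo']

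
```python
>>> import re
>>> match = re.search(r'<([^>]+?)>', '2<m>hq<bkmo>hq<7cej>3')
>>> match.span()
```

(1, 4)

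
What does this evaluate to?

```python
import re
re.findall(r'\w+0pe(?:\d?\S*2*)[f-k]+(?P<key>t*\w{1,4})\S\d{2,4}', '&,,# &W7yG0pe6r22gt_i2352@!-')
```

['2']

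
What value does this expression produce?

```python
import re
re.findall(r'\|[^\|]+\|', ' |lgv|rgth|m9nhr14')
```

Since nothing is captured, `findall` lists the 1 matched substring directly.

['|lgv|']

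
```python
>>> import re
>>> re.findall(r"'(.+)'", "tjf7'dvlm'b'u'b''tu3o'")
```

With a single group, `findall` returns only what that group captured — 1 item.

["dvlm'b'u'b''tu3o"]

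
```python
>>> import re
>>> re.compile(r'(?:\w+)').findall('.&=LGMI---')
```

['LGMI']

This matches one or more of a word character (non-capturing group).
Scanning left to right: at [3:7] → 'LGMI'.
`findall` yields the raw match text (1 of them) because the pattern has no groups.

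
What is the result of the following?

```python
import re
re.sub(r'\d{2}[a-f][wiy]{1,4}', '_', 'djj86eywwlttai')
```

This matches exactly 2 of a digit; then a character in [a-f], then 1 to 4 of one of [wiy].
Matches: at [3:9] → '86eyww'.
Every occurrence is swapped for '_'.

'djj_lttai'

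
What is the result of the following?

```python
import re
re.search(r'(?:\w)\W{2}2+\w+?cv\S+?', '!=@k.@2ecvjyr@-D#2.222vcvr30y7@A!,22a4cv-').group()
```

Pattern: a word character (non-capturing group); then exactly 2 of a non-word character; then one or more of a literal '2'; then one or more of a word character (lazy); then the literal 'cv', then one or more of a non-whitespace character (lazy).
With the lazy modifier that quantifier settles for the fewest repetitions that let the rest of the pattern succeed (the atoms after it are unaffected and can still be greedy).
`search` walks the string left to right and returns the first match it finds.
The match spans [3:11] → 'k.@2ecvj'.

'k.@2ecvj'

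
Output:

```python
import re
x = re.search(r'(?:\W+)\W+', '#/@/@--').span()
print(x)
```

The pattern matches one or more of a non-word character (non-capturing group); then one or more of a non-word character.
The match spans [0:7] → '#/@/@--'.

(0, 7)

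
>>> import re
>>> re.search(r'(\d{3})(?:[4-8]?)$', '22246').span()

(1, 5)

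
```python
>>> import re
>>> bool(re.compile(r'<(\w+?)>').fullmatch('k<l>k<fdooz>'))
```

For `fullmatch`, every character of the input must be accounted for by the pattern.
Here there's no way to consume every character, so the call returns None, and `bool(None)` is False.

False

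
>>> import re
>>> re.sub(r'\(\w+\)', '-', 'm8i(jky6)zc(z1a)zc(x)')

Matches: at [3:9] → '(jky6)'; at [11:16] → '(z1a)'; at [18:21] → '(x)'.
Each match is replaced by '-'.

'm8i-zc-zc-'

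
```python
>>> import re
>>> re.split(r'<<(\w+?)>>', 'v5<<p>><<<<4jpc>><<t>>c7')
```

['v5', 'p', '<<', '4jpc', '', 't', 'c7']

`re.split` interleaves the captured-group text with the surrounding fragments.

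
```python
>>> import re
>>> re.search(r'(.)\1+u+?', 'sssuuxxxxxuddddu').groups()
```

('s',)

The match spans [0:4] → 'sssu'.
Captured: group 1 = 's'.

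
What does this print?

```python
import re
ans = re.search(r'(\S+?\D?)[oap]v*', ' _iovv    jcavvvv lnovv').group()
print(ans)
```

_iovv

This matches one or more of a non-whitespace character (lazy), then optionally a non-digit (captured); then one of [oap], then zero or more of the literal 'v'.
Unlike `match`, `search` isn't anchored — it looks for the pattern anywhere in the string.
The match spans [1:6] → '_iovv'.
Captured: group 1 = '_i'.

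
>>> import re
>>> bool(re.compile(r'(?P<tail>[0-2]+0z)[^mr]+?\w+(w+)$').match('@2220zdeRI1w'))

False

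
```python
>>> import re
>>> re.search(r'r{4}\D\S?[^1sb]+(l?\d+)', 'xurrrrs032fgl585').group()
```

'rrrrs032fgl585'

The match spans [2:16] → 'rrrrs032fgl585'.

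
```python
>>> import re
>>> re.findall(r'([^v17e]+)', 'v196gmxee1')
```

This matches one or more of any character except [v17e] (captured).
Scanning left to right: at [2:7] match '96gmx', group 1 = '96gmx'.
With a single group, `findall` returns only what that group captured — 1 item.

['96gmx']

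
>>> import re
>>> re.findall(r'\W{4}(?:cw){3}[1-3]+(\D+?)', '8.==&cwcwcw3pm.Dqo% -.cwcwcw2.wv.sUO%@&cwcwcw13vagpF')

['p', '.']

Lazy quantifiers expand one character at a time until the remainder of the pattern can match.
With a single group, `findall` returns only what that group captured — 2 items.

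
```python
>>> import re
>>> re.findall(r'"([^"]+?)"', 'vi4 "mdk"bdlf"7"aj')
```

['mdk', '7']

Because there's exactly one group, `findall` drops the full match and keeps group 1 from each hit.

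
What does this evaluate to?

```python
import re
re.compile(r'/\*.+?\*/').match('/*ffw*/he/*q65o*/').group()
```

'/*ffw*/'

With the lazy modifier that quantifier settles for the fewest repetitions that let the rest of the pattern succeed (the atoms after it are unaffected and can still be greedy).
With `match`, the pattern is implicitly anchored at the beginning.
The match spans [0:7] → '/*ffw*/'.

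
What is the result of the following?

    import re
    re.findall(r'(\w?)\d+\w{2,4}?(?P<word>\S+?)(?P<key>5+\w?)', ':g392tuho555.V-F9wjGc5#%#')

[('g', 'ho', '555'), ('F', 'Gc', '5')]

A non-greedy quantifier consumes as few characters as it can — just enough that the remainder of the pattern still matches from where it stops; whatever follows it matches normally.
Multiple groups make `findall` return tuples — one 3-tuple for each match.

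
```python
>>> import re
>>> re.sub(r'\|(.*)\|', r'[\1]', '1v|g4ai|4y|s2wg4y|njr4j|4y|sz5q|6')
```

Matches: at [2:32] → '|g4ai|4y|s2wg4y|njr4j|4y|sz5q|'.
`\1` in the replacement pulls in group 1's text for each match.

'1v[g4ai|4y|s2wg4y|njr4j|4y|sz5q]6'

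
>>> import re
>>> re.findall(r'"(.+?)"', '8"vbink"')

One capturing group, so `findall` returns just the captured substring from the one match — 1 in all.

['vbink']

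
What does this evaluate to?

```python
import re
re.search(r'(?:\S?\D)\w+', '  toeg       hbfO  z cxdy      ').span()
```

The match spans [1:6] → ' toeg'.

(1, 6)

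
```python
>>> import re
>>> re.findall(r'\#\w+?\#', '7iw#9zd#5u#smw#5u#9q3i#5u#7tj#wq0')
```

Scanning left to right: at [3:8] → '#9zd#'; at [10:15] → '#smw#'; at [17:23] → '#9q3i#'; at [25:30] → '#7tj#'.
Since nothing is captured, `findall` lists the 4 matched substrings directly.

['#9zd#', '#smw#', '#9q3i#', '#7tj#']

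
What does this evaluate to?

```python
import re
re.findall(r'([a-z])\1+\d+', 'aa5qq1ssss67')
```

`\1` has to match the exact text group 1 already captured.
Because there's exactly one group, `findall` drops the full match and keeps group 1 from each hit.

['a', 'q', 's']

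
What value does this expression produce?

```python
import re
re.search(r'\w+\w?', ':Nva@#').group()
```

'Nva'

The match spans [1:4] → 'Nva'.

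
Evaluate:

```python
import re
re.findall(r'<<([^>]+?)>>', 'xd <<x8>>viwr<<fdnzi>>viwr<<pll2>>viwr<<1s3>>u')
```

['x8', 'fdnzi', 'pll2', '1s3']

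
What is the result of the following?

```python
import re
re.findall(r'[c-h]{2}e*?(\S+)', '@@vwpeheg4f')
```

['eg4f']

A non-greedy quantifier consumes as few characters as it can — just enough that the remainder of the pattern still matches from where it stops; whatever follows it matches normally.
One capturing group, so `findall` returns just the captured substring from the one match — 1 in all.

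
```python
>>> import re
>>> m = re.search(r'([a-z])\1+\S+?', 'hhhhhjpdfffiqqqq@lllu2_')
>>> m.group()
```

'hhhhhj'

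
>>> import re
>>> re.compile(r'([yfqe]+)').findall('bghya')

The pattern matches one or more of one of [yfqe] (captured).
One capturing group, so `findall` returns just the captured substring from the one match — 1 in all.

['y']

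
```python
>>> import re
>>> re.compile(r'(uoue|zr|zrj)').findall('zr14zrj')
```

['zr', 'zr']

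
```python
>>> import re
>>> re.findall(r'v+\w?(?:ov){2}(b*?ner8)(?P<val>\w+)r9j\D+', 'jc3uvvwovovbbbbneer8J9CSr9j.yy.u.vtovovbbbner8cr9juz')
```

This matches one or more of the literal 'v', then optionally a word character, then the literal 'ov' repeated 2 times; then zero or more of the literal 'b' (lazy), then the literal 'ne', then the literal 'r8' (captured); then one or more of a word character (captured as 'val'); then the literal 'r9j', then one or more of a non-digit.
Walking the string: at [33:52] match 'vtovovbbbner8cr9juz', groups = ('bbbner8', 'c').
`findall` packs the 2 group values into a tuple for every match.

[('bbbner8', 'c')]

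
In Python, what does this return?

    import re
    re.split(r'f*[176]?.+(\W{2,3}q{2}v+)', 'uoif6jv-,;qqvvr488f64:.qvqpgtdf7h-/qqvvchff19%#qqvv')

['', '%#qqvv', '']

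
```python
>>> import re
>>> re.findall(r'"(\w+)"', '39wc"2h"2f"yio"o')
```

['2h', 'yio']

One capturing group, so `findall` returns just the captured substring from each match — 2 in all.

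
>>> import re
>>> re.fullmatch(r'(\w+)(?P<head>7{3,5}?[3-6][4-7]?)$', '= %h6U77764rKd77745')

For `fullmatch`, every character of the input must be accounted for by the pattern.
Here the string isn't matched end-to-end, so the call returns None.

None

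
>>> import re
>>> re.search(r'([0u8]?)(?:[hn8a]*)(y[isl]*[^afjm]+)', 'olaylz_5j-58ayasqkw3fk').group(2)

'ylz_5'

The match spans [2:8] → 'aylz_5'.
Captured: group 1 = '', group 2 = 'ylz_5'.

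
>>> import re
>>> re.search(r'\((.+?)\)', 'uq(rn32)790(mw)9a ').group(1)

'rn32'

The match spans [2:8] → '(rn32)'.
Captured: group 1 = 'rn32'.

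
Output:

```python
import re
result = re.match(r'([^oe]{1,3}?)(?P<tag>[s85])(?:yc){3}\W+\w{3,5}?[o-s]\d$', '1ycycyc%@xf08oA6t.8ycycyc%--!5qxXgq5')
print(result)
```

Pattern: 1 to 3 of any character except [oe] (lazy) (captured); then one of [s85] (captured as 'tag'); then the literal 'yc' repeated 3 times, then one or more of a non-word character; then 3 to 5 of a word character (lazy), then a character in [o-s]; then a digit; then anchored at the end.
`match` is anchored at position 0; if the pattern doesn't fit there, it returns None.
Here position 0 doesn't satisfy it, so the call returns None.

None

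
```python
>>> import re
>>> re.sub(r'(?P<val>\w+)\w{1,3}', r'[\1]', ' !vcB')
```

This matches one or more of a word character (captured as 'val'); then 1 to 3 of a word character.
Matches: at [2:5] → 'vcB'.
The replacement refers to a captured group, so each match is rewritten using its own captured text.

' ![vc]'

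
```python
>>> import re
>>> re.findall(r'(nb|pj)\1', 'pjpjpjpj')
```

After group 1 captures some text, `\1` only succeeds where that same text appears again.
Scanning left to right: at [0:4] match 'pjpj', group 1 = 'pj'; at [4:8] match 'pjpj', group 1 = 'pj'.
One capturing group, so `findall` returns just the captured substring from each match — 2 in all.

['pj', 'pj']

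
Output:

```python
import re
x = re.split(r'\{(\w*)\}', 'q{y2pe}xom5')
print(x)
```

['q', 'y2pe', 'xom5']

`re.split` interleaves the captured-group text with the surrounding fragments.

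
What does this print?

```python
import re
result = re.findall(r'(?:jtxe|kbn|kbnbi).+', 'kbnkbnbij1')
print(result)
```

Since nothing is captured, `findall` lists the 1 matched substring directly.

['kbnkbnbij1']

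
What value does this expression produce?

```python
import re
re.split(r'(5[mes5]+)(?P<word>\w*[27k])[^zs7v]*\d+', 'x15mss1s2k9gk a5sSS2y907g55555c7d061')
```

The group in the pattern means `split` returns the separators' captures alongside the pieces.

['x1', '5mss', '1s2k9gk', 'sSS2y907g', '55555', 'c7', '']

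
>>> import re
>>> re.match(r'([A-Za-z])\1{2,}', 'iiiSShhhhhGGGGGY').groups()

The backreference `\1` re-matches whatever the first group consumed, character for character.
`match` is anchored at position 0; if the pattern doesn't fit there, it returns None.
The match spans [0:3] → 'iii'.
Captured: group 1 = 'i'.

('i',)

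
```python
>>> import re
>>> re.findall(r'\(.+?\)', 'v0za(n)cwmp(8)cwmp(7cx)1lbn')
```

Matches: at [4:7] → '(n)'; at [11:14] → '(8)'; at [18:23] → '(7cx)'.
No capturing groups, so `findall` returns the 3 full match strings.

['(n)', '(8)', '(7cx)']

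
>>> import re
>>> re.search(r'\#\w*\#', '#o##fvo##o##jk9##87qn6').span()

(0, 3)

The match spans [0:3] → '#o#'.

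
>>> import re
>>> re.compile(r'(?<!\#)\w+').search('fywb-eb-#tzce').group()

'fywb'

`(?!…)`/`(?<!…)` only lets a position through if the neighbouring text does NOT match; no characters are consumed.
The match spans [0:4] → 'fywb'.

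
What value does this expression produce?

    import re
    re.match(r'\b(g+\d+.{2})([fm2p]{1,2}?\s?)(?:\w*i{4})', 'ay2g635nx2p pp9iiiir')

Pattern: a word boundary (`\b`, zero-width); then one or more of a literal 'g', then one or more of a digit, then exactly 2 of any character (captured); then 1 to 2 of one of [fm2p] (lazy), then optionally whitespace (captured); then zero or more of a word character, then exactly 4 of the literal 'i' (non-capturing group).
`re.match` won't scan ahead — the pattern has to work from the very first character.
Here position 0 doesn't satisfy it, so the call returns None.

None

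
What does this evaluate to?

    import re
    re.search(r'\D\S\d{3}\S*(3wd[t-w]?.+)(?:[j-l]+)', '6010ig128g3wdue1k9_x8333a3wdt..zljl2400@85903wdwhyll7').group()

'ig128g3wdue1k9_x8333a3wdt..zljl2400@85903wdwhyll'

This matches a non-digit; then a non-whitespace character, then exactly 3 of a digit, then zero or more of a non-whitespace character; then the literal '3wd', then optionally a character in [t-w], then one or more of any character (captured); then one or more of a character in [j-l] (non-capturing group).
Unlike `match`, `search` isn't anchored — it looks for the pattern anywhere in the string.
The match spans [4:52] → 'ig128g3wdue1k9_x8333a3wdt..zljl2400@85903wdwhyll'.
Captured: group 1 = '3wdwhyl'.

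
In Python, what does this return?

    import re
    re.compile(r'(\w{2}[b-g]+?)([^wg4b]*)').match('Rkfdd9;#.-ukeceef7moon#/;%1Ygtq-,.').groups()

('Rkf', 'dd9;#.-ukeceef7moon#/;%1Y')

Pattern: exactly 2 of a word character, then one or more of a character in [b-g] (lazy) (captured); then zero or more of any character except [wg4b] (captured).
`re.match` only tries the pattern at the start of the string.
The match spans [0:28] → 'Rkfdd9;#.-ukeceef7moon#/;%1Y'.
Captured: group 1 = 'Rkf', group 2 = 'dd9;#.-ukeceef7moon#/;%1Y'.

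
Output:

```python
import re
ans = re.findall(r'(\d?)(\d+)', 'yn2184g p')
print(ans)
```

[('2', '184')]

With 2 capturing groups, `findall` returns a 2-tuple per match.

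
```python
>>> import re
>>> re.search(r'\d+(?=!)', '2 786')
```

None

Because the assertion is zero-width, the text it checks is not consumed and won't appear in the result.
`re.search` scans for the first position where the pattern succeeds.
Here no position works, so the call returns None.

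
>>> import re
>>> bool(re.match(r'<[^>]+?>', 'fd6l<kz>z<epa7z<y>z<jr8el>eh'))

`match` is anchored at position 0; if the pattern doesn't fit there, it returns None.
Here the pattern fails at index 0, so the call returns None, and `bool(None)` is False.

False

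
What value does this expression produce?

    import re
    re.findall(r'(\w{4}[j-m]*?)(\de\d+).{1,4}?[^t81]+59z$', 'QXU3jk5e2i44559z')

[('QXU3jk', '5e2')]

This matches exactly 4 of a word character, then zero or more of a character in [j-m] (lazy) (captured); then a digit, then the literal 'e', then one or more of a digit (captured); then 1 to 4 of any character (lazy), then one or more of any character except [t81], then the literal '59z'; then anchored at the end.
Scanning left to right: at [0:16] match 'QXU3jk5e2i44559z', groups = ('QXU3jk', '5e2').
Multiple groups make `findall` return tuples — one 2-tuple for the one match.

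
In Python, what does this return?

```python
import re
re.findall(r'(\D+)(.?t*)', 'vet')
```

[('vet', '')]

The pattern matches one or more of a non-digit (captured); then optionally any character, then zero or more of a literal 't' (captured).
Matches: at [0:3] match 'vet', groups = ('vet', '').
With 2 capturing groups, `findall` returns a 2-tuple per match.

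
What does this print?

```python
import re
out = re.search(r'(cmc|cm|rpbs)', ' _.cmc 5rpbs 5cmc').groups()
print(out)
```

('cmc',)

`|` is ordered: at each position the engine commits to the first alternative that works.
`re.search` scans for the first position where the pattern succeeds.
The match spans [3:6] → 'cmc'.
Captured: group 1 = 'cmc'.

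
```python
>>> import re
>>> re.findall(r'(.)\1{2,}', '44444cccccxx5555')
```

`\1` has to match the exact text group 1 already captured.
Matches: at [0:5] match '44444', group 1 = '4'; at [5:10] match 'ccccc', group 1 = 'c'; at [12:16] match '5555', group 1 = '5'.
One capturing group, so `findall` returns just the captured substring from each match — 3 in all.

['4', 'c', '5']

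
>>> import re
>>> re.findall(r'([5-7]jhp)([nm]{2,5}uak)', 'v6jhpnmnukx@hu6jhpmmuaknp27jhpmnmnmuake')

[('6jhp', 'mmuak'), ('7jhp', 'mnmnmuak')]

Pattern: a character in [5-7], then the literal 'jhp' (captured); then 2 to 5 of one of [nm], then the literal 'uak' (captured).
Walking the string: at [14:23] match '6jhpmmuak', groups = ('6jhp', 'mmuak'); at [26:38] match '7jhpmnmnmuak', groups = ('7jhp', 'mnmnmuak').
Multiple groups make `findall` return tuples — one 2-tuple for each match.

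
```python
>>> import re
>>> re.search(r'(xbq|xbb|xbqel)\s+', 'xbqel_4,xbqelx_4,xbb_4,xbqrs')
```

None

`re.search` scans for the first position where the pattern succeeds.
Here the pattern never matches, so the call returns None.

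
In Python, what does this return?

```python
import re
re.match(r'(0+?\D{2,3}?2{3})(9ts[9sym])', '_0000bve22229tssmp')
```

Pattern: one or more of a literal '0' (lazy), then 2 to 3 of a non-digit (lazy), then exactly 3 of the literal '2' (captured); then the literal '9ts', then one of [9sym] (captured).
`match` is anchored at position 0; if the pattern doesn't fit there, it returns None.
Here the pattern fails at index 0, so the call returns None.

None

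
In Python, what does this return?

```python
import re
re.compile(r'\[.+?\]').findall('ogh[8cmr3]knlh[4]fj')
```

['[8cmr3]', '[4]']

Scanning left to right: at [3:10] → '[8cmr3]'; at [14:17] → '[4]'.
Since nothing is captured, `findall` lists the 2 matched substrings directly.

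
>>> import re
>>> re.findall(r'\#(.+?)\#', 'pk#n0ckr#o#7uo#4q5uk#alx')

['n0ckr', '7uo']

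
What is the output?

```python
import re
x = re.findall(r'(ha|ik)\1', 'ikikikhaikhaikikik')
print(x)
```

['ik', 'ik']

The backreference `\1` re-matches whatever the first group consumed, character for character.
Matches: at [0:4] match 'ikik', group 1 = 'ik'; at [12:16] match 'ikik', group 1 = 'ik'.
One capturing group, so `findall` returns just the captured substring from each match — 2 in all.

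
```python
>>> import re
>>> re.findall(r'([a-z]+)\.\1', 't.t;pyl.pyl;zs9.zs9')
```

A backreference is literal: `\1` must see the identical characters the first group matched.
Because there's exactly one group, `findall` drops the full match and keeps group 1 from each hit.

['t', 'pyl']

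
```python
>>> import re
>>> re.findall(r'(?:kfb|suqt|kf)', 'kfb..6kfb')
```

['kfb', 'kfb']

`|` is ordered: at each position the engine commits to the first alternative that works.
Walking the string: at [0:3] → 'kfb'; at [6:9] → 'kfb'.
Since nothing is captured, `findall` lists the 2 matched substrings directly.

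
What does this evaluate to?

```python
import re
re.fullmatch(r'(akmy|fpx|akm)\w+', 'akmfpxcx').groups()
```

('akm',)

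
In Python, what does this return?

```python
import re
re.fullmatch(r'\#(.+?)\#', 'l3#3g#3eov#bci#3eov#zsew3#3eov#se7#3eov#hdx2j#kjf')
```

None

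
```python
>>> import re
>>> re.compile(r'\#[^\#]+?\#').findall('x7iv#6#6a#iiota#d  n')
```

Since nothing is captured, `findall` lists the 2 matched substrings directly.

['#6#', '#iiota#']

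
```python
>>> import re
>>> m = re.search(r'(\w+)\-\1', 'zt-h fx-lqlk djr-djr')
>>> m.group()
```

'djr-djr'

After group 1 captures some text, `\1` only succeeds where that same text appears again.
The match spans [13:20] → 'djr-djr'.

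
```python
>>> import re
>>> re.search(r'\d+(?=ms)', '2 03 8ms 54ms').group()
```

'8'

The `(?=…)`/`(?<=…)` assertion just peeks at neighbouring text; it doesn't advance the match position.
Unlike `match`, `search` isn't anchored — it looks for the pattern anywhere in the string.
The match spans [5:6] → '8'.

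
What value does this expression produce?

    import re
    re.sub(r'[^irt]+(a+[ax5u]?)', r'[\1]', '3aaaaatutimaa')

'[a]tuti[a]'

The pattern matches one or more of any character except [irt]; then one or more of the literal 'a', then optionally one of [ax5u] (captured).
Matches: at [0:6] → '3aaaaa'; at [10:13] → 'maa'.
`\1` in the replacement pulls in group 1's text for each match.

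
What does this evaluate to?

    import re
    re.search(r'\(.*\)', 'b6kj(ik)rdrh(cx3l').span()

The match spans [4:8] → '(ik)'.

(4, 8)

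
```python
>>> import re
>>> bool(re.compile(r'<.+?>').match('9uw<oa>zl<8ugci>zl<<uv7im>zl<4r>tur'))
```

False

`match` is anchored at position 0; if the pattern doesn't fit there, it returns None.
Here position 0 doesn't satisfy it, so the call returns None, and `bool(None)` is False.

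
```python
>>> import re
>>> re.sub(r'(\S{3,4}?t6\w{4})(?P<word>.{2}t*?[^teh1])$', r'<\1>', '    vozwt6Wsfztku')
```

'    <vozwt6Wsfz>'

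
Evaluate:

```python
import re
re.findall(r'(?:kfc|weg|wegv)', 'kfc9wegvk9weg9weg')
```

`|` is ordered: at each position the engine commits to the first alternative that works.
Since nothing is captured, `findall` lists the 4 matched substrings directly.

['kfc', 'weg', 'weg', 'weg']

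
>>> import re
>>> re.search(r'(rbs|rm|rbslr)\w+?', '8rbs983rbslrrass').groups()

('rbs',)

`re.search` tries every starting position until one works.
The match spans [1:5] → 'rbs9'.
Captured: group 1 = 'rbs'.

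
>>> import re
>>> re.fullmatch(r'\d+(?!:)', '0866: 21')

None

Because the assertion is negative and zero-width, positions next to the forbidden text are skipped.
For `fullmatch`, every character of the input must be accounted for by the pattern.
Here there's no way to consume every character, so the call returns None.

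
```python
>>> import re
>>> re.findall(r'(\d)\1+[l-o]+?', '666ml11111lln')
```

`\1` has to match the exact text group 1 already captured.
`findall` collects group 1 from each match (2 total).

['6', '1']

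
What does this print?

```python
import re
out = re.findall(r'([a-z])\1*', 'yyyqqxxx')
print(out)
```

A backreference is literal: `\1` must see the identical characters the first group matched.
Matches: at [0:3] match 'yyy', group 1 = 'y'; at [3:5] match 'qq', group 1 = 'q'; at [5:8] match 'xxx', group 1 = 'x'.
Because there's exactly one group, `findall` drops the full match and keeps group 1 from each hit.

['y', 'q', 'x']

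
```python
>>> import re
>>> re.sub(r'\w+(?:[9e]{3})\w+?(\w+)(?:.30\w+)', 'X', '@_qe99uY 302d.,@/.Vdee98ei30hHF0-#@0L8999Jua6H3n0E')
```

`sub` substitutes 'X' at each match site.

'@X.,@/.X-#@0L8999Jua6H3n0E'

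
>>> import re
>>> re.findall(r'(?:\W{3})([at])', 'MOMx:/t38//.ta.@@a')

['t', 'a']

Because there's exactly one group, `findall` drops the full match and keeps group 1 from each hit.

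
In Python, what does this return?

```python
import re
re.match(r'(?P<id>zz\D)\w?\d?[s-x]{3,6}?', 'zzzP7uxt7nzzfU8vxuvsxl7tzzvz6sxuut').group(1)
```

'zzz'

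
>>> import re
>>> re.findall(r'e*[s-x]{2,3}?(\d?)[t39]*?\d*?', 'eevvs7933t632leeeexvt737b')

['', '']

This matches zero or more of the literal 'e', then 2 to 3 of a character in [s-x] (lazy); then optionally a digit (captured); then zero or more of one of [t39] (lazy), then zero or more of a digit (lazy).
A `+?`/`*?`/`{m,n}?` starts at its minimum and grows only as far as needed for what follows to match.
Matches: at [0:4] match 'eevv', group 1 = ''; at [14:20] match 'eeeexv', group 1 = ''.
One capturing group, so `findall` returns just the captured substring from each match — 2 in all.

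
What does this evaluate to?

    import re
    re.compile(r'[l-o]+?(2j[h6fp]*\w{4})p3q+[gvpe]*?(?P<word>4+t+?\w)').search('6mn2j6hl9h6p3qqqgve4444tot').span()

(1, 25)

The pattern matches one or more of a character in [l-o] (lazy); then the literal '2j', then zero or more of one of [h6fp], then exactly 4 of a word character (captured); then the literal 'p3', then one or more of a literal 'q', then zero or more of one of [gvpe] (lazy); then one or more of the literal '4', then one or more of a literal 't' (lazy), then a word character (captured as 'word').
`search` walks the string left to right and returns the first match it finds.
The match spans [1:25] → 'mn2j6hl9h6p3qqqgve4444to'.
Captured: group 1 = '2j6hl9h6', group 2 = '4444to'.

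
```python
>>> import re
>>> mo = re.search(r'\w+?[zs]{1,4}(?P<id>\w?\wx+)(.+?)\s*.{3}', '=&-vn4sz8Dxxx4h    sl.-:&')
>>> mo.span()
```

(3, 17)

Pattern: one or more of a word character (lazy), then 1 to 4 of one of [zs]; then optionally a word character, then a word character, then one or more of the literal 'x' (captured as 'id'); then one or more of any character (lazy) (captured); then zero or more of whitespace, then exactly 3 of any character.
Unlike `match`, `search` isn't anchored — it looks for the pattern anywhere in the string.
The match spans [3:17] → 'vn4sz8Dxxx4h  '.
Captured: group 1 = '8Dxxx', group 2 = '4'.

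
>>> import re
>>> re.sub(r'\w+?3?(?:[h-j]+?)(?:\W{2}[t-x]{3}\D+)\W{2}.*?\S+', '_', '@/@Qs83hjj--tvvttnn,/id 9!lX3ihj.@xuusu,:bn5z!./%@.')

'@/@_ 9!_'

Pattern: one or more of a word character (lazy), then optionally a literal '3'; then one or more of a character in [h-j] (lazy) (non-capturing group); then exactly 2 of a non-word character, then exactly 3 of a character in [t-x], then one or more of a non-digit (non-capturing group); then exactly 2 of a non-word character, then zero or more of any character (lazy), then one or more of a non-whitespace character.
The `?` after the quantifier makes it lazy — it takes as little as possible before letting the rest of the pattern try.
Matches: at [3:23] → 'Qs83hjj--tvvttnn,/id'; at [26:51] → 'lX3ihj.@xuusu,:bn5z!./%@.'.
Every occurrence is swapped for '_'.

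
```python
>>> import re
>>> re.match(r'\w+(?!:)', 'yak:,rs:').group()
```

'ya'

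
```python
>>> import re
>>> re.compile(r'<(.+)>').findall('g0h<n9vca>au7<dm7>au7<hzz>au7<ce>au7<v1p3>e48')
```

['n9vca>au7<dm7>au7<hzz>au7<ce>au7<v1p3']

Walking the string: at [3:42] match '<n9vca>au7<dm7>au7<hzz>au7<ce>au7<v1p3>', group 1 = 'n9vca>au7<dm7>au7<hzz>au7<ce>au7<v1p3'.
Because there's exactly one group, `findall` drops the full match and keeps group 1 from the one hit.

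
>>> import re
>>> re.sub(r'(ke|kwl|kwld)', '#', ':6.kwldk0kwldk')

The regex engine tests alternatives in the order written; an earlier branch that matches wins even if a later one would match more.
Matches: at [3:6] → 'kwl'; at [9:12] → 'kwl'.
`sub` substitutes '#' at each match site.

':6.#dk0#dk'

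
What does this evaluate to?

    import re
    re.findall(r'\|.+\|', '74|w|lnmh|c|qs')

['|w|lnmh|c|']

`findall` yields the raw match text (1 of them) because the pattern has no groups.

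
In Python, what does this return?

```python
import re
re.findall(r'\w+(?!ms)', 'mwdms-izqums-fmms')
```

['mwdms', 'izqums', 'fmms']

The negative lookahead/lookbehind blocks any match where the forbidden context is present.
No capturing groups, so `findall` returns the 3 full match strings.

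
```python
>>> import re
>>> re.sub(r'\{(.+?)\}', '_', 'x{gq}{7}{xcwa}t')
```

A `+?`/`*?`/`{m,n}?` starts at its minimum and grows only as far as needed for what follows to match.
Matches: at [1:5] → '{gq}'; at [5:8] → '{7}'; at [8:14] → '{xcwa}'.
`sub` substitutes '_' at each match site.

'x___t'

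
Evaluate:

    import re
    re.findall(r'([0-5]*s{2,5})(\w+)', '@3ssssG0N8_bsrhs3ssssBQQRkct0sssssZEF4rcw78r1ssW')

The pattern matches zero or more of a character in [0-5], then 2 to 5 of a literal 's' (captured); then one or more of a word character (captured).
With 2 capturing groups, `findall` returns a 2-tuple per match.

[('3ssss', 'G0N8_bsrhs3ssssBQQRkct0sssssZEF4rcw78r1ssW')]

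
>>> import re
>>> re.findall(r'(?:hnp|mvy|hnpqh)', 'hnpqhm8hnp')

['hnp', 'hnp']

The regex engine tests alternatives in the order written; an earlier branch that matches wins even if a later one would match more.
Matches: at [0:3] → 'hnp'; at [7:10] → 'hnp'.
No capturing groups, so `findall` returns the 2 full match strings.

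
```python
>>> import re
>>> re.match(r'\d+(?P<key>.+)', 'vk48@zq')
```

Pattern: one or more of a digit; then one or more of any character (captured as 'key').
With `match`, the pattern is implicitly anchored at the beginning.
Here the pattern fails at index 0, so the call returns None.

None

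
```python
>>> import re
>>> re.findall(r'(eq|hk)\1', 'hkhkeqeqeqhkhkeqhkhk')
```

['hk', 'eq', 'hk', 'hk']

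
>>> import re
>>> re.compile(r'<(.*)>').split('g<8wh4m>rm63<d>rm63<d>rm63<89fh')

Matches to split on: at [1:22] → '<8wh4m>rm63<d>rm63<d>'.
Because the pattern has a capturing group, `split` also inserts each captured text between the pieces.

['g', '8wh4m>rm63<d>rm63<d', 'rm63<89fh']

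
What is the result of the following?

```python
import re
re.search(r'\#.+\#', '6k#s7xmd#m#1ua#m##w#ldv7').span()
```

(2, 20)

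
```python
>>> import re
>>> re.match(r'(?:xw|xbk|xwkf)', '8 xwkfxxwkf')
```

None

`re.match` won't scan ahead — the pattern has to work from the very first character.
Here the pattern fails at index 0, so the call returns None.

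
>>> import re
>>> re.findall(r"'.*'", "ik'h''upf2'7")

Scanning left to right: at [2:11] → "'h''upf2'".
`findall` yields the raw match text (1 of them) because the pattern has no groups.

["'h''upf2'"]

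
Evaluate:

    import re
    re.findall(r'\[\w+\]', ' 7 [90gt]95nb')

With no groups in the pattern, `findall` gives back each whole match — 1 here.

['[90gt]']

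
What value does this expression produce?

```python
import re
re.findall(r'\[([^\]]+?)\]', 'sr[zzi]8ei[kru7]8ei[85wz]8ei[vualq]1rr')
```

['zzi', 'kru7', '85wz', 'vualq']

Scanning left to right: at [2:7] match '[zzi]', group 1 = 'zzi'; at [10:16] match '[kru7]', group 1 = 'kru7'; at [19:25] match '[85wz]', group 1 = '85wz'; at [28:35] match '[vualq]', group 1 = 'vualq'.
With a single group, `findall` returns only what that group captured — 4 items.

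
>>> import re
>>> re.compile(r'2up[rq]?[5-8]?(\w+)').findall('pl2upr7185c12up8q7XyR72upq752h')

The pattern matches the literal '2up', then optionally one of [rq]; then optionally a character in [5-8]; then one or more of a word character (captured).
Scanning left to right: at [2:30] match '2upr7185c12up8q7XyR72upq752h', group 1 = '185c12up8q7XyR72upq752h'.
`findall` collects group 1 from the one match (1 total).

['185c12up8q7XyR72upq752h']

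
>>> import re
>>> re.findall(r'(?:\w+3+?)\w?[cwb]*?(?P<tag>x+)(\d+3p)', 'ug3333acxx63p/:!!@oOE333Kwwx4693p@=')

2 groups means each result is a tuple of 2 captured strings — 2 here.

[('xx', '63p'), ('x', '4693p')]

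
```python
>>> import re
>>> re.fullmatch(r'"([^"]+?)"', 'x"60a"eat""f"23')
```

None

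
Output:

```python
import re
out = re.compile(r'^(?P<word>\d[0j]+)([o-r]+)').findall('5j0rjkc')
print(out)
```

The pattern matches anchored at the start of the string; then a digit, then one or more of one of [0j] (captured as 'word'); then one or more of a character in [o-r] (captured).
Multiple groups make `findall` return tuples — one 2-tuple for the one match.

[('5j0', 'r')]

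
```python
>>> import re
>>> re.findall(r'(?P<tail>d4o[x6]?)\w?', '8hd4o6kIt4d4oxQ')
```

`findall` collects group 1 from each match (2 total).

['d4o6', 'd4ox']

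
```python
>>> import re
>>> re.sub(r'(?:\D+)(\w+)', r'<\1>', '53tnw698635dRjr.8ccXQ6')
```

'53<698635dRjr><8ccXQ6>'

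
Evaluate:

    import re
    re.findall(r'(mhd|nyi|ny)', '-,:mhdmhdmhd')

['mhd', 'mhd', 'mhd']

Because there's exactly one group, `findall` drops the full match and keeps group 1 from each hit.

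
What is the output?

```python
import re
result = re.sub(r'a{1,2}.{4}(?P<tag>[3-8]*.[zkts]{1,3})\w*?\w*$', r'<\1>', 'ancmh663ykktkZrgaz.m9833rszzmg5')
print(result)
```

The pattern matches 1 to 2 of the literal 'a', then exactly 4 of any character; then zero or more of a character in [3-8], then any character, then 1 to 3 of one of [zkts] (captured as 'tag'); then zero or more of a word character (lazy), then zero or more of a word character; then anchored at the end.
Matches: at [16:31] → 'az.m9833rszzmg5'.
Each match is replaced using the text its own group 1 captured.

ancmh663ykktkZrg<833rszz>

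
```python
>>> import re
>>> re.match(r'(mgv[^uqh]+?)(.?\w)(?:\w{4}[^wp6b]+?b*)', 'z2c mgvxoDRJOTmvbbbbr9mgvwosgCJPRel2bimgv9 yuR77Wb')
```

`re.match` only tries the pattern at the start of the string.
Here the string doesn't start with a match, so the call returns None.

None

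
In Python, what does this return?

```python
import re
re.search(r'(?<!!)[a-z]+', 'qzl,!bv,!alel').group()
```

'qzl'

`(?!…)`/`(?<!…)` only lets a position through if the neighbouring text does NOT match; no characters are consumed.
`re.search` scans for the first position where the pattern succeeds.
The match spans [0:3] → 'qzl'.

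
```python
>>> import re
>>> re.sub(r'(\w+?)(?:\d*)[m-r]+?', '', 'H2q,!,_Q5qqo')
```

Pattern: one or more of a word character (lazy) (captured); then zero or more of a digit (non-capturing group); then one or more of a character in [m-r] (lazy).
Matches: at [0:3] → 'H2q'; at [6:10] → '_Q5q'; at [10:12] → 'qo'.
`sub` substitutes '' at each match site.

',!,'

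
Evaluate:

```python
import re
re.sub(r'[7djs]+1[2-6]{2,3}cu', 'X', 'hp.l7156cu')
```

'hp.lX'

Each match is replaced by 'X'.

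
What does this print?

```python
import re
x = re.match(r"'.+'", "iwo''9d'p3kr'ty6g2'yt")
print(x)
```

None

`re.match` only tries the pattern at the start of the string.
Here position 0 doesn't satisfy it, so the call returns None.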